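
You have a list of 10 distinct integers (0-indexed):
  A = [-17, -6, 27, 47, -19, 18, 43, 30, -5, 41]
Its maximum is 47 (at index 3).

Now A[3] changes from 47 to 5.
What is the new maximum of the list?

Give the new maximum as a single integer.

Old max = 47 (at index 3)
Change: A[3] 47 -> 5
Changed element WAS the max -> may need rescan.
  Max of remaining elements: 43
  New max = max(5, 43) = 43

Answer: 43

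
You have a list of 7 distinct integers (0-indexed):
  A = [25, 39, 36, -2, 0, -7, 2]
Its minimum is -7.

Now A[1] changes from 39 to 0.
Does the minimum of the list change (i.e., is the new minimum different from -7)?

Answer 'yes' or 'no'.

Answer: no

Derivation:
Old min = -7
Change: A[1] 39 -> 0
Changed element was NOT the min; min changes only if 0 < -7.
New min = -7; changed? no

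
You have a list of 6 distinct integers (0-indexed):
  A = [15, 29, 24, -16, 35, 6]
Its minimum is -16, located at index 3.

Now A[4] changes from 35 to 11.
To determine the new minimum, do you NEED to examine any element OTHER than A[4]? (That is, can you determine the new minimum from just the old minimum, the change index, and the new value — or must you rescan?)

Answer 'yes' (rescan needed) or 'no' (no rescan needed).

Answer: no

Derivation:
Old min = -16 at index 3
Change at index 4: 35 -> 11
Index 4 was NOT the min. New min = min(-16, 11). No rescan of other elements needed.
Needs rescan: no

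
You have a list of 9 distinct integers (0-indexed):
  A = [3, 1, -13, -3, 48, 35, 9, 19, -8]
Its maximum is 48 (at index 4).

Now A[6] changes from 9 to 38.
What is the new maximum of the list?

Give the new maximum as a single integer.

Old max = 48 (at index 4)
Change: A[6] 9 -> 38
Changed element was NOT the old max.
  New max = max(old_max, new_val) = max(48, 38) = 48

Answer: 48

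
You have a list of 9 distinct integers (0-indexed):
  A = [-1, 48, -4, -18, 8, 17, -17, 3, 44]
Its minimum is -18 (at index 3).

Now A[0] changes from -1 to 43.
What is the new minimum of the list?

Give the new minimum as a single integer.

Old min = -18 (at index 3)
Change: A[0] -1 -> 43
Changed element was NOT the old min.
  New min = min(old_min, new_val) = min(-18, 43) = -18

Answer: -18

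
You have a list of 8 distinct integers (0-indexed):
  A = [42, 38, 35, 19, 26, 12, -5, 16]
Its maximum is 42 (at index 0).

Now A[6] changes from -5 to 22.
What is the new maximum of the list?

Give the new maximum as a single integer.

Answer: 42

Derivation:
Old max = 42 (at index 0)
Change: A[6] -5 -> 22
Changed element was NOT the old max.
  New max = max(old_max, new_val) = max(42, 22) = 42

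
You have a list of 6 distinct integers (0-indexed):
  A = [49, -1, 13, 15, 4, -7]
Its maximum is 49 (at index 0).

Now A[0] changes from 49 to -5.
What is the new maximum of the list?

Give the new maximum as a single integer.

Old max = 49 (at index 0)
Change: A[0] 49 -> -5
Changed element WAS the max -> may need rescan.
  Max of remaining elements: 15
  New max = max(-5, 15) = 15

Answer: 15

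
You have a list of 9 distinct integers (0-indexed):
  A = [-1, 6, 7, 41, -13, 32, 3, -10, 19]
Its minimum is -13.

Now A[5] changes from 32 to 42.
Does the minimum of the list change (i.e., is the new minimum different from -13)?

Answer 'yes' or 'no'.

Old min = -13
Change: A[5] 32 -> 42
Changed element was NOT the min; min changes only if 42 < -13.
New min = -13; changed? no

Answer: no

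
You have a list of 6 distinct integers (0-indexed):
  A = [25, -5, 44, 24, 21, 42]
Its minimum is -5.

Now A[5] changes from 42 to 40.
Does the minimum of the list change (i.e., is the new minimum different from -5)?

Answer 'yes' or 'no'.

Old min = -5
Change: A[5] 42 -> 40
Changed element was NOT the min; min changes only if 40 < -5.
New min = -5; changed? no

Answer: no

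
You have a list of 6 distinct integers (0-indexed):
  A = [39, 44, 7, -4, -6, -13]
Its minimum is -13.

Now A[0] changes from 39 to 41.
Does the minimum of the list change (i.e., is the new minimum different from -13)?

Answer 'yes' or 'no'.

Answer: no

Derivation:
Old min = -13
Change: A[0] 39 -> 41
Changed element was NOT the min; min changes only if 41 < -13.
New min = -13; changed? no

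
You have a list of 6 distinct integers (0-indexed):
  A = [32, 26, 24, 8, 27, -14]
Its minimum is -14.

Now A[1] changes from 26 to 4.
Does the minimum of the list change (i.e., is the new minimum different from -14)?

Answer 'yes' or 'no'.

Old min = -14
Change: A[1] 26 -> 4
Changed element was NOT the min; min changes only if 4 < -14.
New min = -14; changed? no

Answer: no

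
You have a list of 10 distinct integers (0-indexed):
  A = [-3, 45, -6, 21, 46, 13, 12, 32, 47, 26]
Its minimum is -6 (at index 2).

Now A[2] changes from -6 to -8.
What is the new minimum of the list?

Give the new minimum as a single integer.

Answer: -8

Derivation:
Old min = -6 (at index 2)
Change: A[2] -6 -> -8
Changed element WAS the min. Need to check: is -8 still <= all others?
  Min of remaining elements: -3
  New min = min(-8, -3) = -8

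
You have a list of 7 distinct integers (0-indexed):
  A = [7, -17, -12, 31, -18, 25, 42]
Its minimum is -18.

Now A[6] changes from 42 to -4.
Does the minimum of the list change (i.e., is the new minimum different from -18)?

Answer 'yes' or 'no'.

Answer: no

Derivation:
Old min = -18
Change: A[6] 42 -> -4
Changed element was NOT the min; min changes only if -4 < -18.
New min = -18; changed? no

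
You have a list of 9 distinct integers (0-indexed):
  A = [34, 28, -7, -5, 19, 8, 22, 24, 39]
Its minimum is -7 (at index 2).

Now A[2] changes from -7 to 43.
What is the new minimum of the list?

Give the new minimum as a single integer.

Old min = -7 (at index 2)
Change: A[2] -7 -> 43
Changed element WAS the min. Need to check: is 43 still <= all others?
  Min of remaining elements: -5
  New min = min(43, -5) = -5

Answer: -5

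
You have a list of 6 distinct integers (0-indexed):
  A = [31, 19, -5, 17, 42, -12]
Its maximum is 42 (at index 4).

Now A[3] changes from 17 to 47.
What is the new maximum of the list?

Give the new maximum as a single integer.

Answer: 47

Derivation:
Old max = 42 (at index 4)
Change: A[3] 17 -> 47
Changed element was NOT the old max.
  New max = max(old_max, new_val) = max(42, 47) = 47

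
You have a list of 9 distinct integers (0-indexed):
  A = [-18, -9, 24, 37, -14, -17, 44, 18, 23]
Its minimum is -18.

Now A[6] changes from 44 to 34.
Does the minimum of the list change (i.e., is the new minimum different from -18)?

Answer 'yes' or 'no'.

Answer: no

Derivation:
Old min = -18
Change: A[6] 44 -> 34
Changed element was NOT the min; min changes only if 34 < -18.
New min = -18; changed? no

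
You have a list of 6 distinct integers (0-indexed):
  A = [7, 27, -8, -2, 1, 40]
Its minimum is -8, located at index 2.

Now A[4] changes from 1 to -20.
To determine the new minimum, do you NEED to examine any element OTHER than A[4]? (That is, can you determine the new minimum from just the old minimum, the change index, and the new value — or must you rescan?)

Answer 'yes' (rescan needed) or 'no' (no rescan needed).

Answer: no

Derivation:
Old min = -8 at index 2
Change at index 4: 1 -> -20
Index 4 was NOT the min. New min = min(-8, -20). No rescan of other elements needed.
Needs rescan: no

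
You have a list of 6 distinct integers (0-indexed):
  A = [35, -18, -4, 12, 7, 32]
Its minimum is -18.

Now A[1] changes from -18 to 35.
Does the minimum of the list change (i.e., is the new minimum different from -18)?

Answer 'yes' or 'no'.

Old min = -18
Change: A[1] -18 -> 35
Changed element was the min; new min must be rechecked.
New min = -4; changed? yes

Answer: yes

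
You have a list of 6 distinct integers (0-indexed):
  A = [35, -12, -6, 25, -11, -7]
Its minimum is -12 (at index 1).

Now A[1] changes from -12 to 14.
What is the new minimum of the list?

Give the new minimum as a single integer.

Answer: -11

Derivation:
Old min = -12 (at index 1)
Change: A[1] -12 -> 14
Changed element WAS the min. Need to check: is 14 still <= all others?
  Min of remaining elements: -11
  New min = min(14, -11) = -11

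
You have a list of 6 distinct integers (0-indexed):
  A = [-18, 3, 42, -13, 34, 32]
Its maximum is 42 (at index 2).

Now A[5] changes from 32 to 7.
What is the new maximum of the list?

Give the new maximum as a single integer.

Old max = 42 (at index 2)
Change: A[5] 32 -> 7
Changed element was NOT the old max.
  New max = max(old_max, new_val) = max(42, 7) = 42

Answer: 42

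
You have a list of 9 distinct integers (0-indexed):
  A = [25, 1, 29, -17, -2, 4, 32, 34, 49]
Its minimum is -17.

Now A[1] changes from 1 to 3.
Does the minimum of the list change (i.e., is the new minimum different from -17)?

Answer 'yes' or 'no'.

Answer: no

Derivation:
Old min = -17
Change: A[1] 1 -> 3
Changed element was NOT the min; min changes only if 3 < -17.
New min = -17; changed? no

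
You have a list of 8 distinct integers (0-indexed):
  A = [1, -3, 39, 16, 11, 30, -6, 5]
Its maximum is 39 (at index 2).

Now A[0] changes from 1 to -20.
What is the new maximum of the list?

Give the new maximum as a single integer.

Old max = 39 (at index 2)
Change: A[0] 1 -> -20
Changed element was NOT the old max.
  New max = max(old_max, new_val) = max(39, -20) = 39

Answer: 39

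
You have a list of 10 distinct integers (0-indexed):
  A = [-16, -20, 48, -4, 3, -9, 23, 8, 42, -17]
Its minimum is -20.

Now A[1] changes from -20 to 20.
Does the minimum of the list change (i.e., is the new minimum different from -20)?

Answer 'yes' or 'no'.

Old min = -20
Change: A[1] -20 -> 20
Changed element was the min; new min must be rechecked.
New min = -17; changed? yes

Answer: yes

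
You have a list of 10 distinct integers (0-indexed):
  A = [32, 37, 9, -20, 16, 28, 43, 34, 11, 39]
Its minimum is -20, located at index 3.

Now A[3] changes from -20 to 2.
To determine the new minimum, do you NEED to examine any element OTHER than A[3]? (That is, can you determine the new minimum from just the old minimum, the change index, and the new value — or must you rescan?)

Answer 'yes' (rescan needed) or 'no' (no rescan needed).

Old min = -20 at index 3
Change at index 3: -20 -> 2
Index 3 WAS the min and new value 2 > old min -20. Must rescan other elements to find the new min.
Needs rescan: yes

Answer: yes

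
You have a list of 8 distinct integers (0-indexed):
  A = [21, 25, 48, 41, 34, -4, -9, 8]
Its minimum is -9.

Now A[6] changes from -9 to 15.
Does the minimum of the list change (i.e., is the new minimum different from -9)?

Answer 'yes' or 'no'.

Answer: yes

Derivation:
Old min = -9
Change: A[6] -9 -> 15
Changed element was the min; new min must be rechecked.
New min = -4; changed? yes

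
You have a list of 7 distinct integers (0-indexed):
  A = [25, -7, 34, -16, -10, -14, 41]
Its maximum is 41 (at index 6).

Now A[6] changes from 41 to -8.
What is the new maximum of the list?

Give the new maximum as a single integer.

Old max = 41 (at index 6)
Change: A[6] 41 -> -8
Changed element WAS the max -> may need rescan.
  Max of remaining elements: 34
  New max = max(-8, 34) = 34

Answer: 34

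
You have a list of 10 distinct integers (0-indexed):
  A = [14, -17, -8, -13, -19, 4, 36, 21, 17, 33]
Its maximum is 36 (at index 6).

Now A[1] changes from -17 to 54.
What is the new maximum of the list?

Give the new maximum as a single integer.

Old max = 36 (at index 6)
Change: A[1] -17 -> 54
Changed element was NOT the old max.
  New max = max(old_max, new_val) = max(36, 54) = 54

Answer: 54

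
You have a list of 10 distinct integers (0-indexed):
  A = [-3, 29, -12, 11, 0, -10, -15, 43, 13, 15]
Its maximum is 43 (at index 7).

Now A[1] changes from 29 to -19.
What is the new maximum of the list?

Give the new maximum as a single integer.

Answer: 43

Derivation:
Old max = 43 (at index 7)
Change: A[1] 29 -> -19
Changed element was NOT the old max.
  New max = max(old_max, new_val) = max(43, -19) = 43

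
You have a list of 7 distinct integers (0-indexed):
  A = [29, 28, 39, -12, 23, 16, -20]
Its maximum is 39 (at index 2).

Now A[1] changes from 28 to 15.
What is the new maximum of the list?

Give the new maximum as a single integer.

Answer: 39

Derivation:
Old max = 39 (at index 2)
Change: A[1] 28 -> 15
Changed element was NOT the old max.
  New max = max(old_max, new_val) = max(39, 15) = 39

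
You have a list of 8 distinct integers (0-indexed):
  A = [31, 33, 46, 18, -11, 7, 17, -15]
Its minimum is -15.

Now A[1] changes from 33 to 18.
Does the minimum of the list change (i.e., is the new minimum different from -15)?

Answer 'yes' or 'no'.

Answer: no

Derivation:
Old min = -15
Change: A[1] 33 -> 18
Changed element was NOT the min; min changes only if 18 < -15.
New min = -15; changed? no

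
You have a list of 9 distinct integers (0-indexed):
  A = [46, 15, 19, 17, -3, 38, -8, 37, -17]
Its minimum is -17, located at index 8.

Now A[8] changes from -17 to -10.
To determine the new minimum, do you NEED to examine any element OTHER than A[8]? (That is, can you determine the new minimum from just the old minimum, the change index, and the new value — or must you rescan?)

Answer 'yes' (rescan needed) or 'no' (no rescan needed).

Old min = -17 at index 8
Change at index 8: -17 -> -10
Index 8 WAS the min and new value -10 > old min -17. Must rescan other elements to find the new min.
Needs rescan: yes

Answer: yes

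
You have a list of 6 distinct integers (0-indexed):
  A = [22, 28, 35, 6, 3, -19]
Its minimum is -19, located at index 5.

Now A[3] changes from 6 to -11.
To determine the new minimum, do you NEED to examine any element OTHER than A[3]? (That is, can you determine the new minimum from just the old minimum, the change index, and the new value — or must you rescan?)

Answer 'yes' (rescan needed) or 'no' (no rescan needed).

Answer: no

Derivation:
Old min = -19 at index 5
Change at index 3: 6 -> -11
Index 3 was NOT the min. New min = min(-19, -11). No rescan of other elements needed.
Needs rescan: no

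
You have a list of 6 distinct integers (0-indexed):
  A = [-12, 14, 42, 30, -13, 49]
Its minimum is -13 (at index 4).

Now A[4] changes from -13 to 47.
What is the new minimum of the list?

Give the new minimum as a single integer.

Old min = -13 (at index 4)
Change: A[4] -13 -> 47
Changed element WAS the min. Need to check: is 47 still <= all others?
  Min of remaining elements: -12
  New min = min(47, -12) = -12

Answer: -12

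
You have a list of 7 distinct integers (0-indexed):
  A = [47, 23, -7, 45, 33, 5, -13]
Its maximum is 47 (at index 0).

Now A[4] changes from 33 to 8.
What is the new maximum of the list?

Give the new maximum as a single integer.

Answer: 47

Derivation:
Old max = 47 (at index 0)
Change: A[4] 33 -> 8
Changed element was NOT the old max.
  New max = max(old_max, new_val) = max(47, 8) = 47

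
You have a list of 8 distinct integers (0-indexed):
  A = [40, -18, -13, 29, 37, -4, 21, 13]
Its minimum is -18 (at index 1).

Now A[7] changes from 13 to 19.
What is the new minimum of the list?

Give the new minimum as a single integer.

Old min = -18 (at index 1)
Change: A[7] 13 -> 19
Changed element was NOT the old min.
  New min = min(old_min, new_val) = min(-18, 19) = -18

Answer: -18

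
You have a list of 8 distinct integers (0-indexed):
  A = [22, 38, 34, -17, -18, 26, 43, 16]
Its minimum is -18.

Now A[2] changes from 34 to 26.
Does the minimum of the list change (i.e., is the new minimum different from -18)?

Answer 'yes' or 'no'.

Answer: no

Derivation:
Old min = -18
Change: A[2] 34 -> 26
Changed element was NOT the min; min changes only if 26 < -18.
New min = -18; changed? no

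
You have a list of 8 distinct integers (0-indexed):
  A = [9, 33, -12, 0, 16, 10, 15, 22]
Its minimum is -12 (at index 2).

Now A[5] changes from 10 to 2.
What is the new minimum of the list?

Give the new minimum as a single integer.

Old min = -12 (at index 2)
Change: A[5] 10 -> 2
Changed element was NOT the old min.
  New min = min(old_min, new_val) = min(-12, 2) = -12

Answer: -12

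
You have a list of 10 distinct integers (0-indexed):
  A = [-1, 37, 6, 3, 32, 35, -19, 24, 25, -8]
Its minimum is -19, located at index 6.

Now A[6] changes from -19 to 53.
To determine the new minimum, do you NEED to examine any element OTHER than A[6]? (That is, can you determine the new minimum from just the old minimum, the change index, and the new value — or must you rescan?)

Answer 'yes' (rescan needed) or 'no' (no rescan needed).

Answer: yes

Derivation:
Old min = -19 at index 6
Change at index 6: -19 -> 53
Index 6 WAS the min and new value 53 > old min -19. Must rescan other elements to find the new min.
Needs rescan: yes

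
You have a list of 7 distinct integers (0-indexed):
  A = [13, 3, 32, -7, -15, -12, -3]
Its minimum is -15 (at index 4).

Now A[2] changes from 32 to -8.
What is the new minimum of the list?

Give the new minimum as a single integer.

Answer: -15

Derivation:
Old min = -15 (at index 4)
Change: A[2] 32 -> -8
Changed element was NOT the old min.
  New min = min(old_min, new_val) = min(-15, -8) = -15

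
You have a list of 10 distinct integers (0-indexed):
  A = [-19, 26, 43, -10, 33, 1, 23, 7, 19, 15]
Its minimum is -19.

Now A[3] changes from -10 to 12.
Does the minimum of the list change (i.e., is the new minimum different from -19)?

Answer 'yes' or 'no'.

Old min = -19
Change: A[3] -10 -> 12
Changed element was NOT the min; min changes only if 12 < -19.
New min = -19; changed? no

Answer: no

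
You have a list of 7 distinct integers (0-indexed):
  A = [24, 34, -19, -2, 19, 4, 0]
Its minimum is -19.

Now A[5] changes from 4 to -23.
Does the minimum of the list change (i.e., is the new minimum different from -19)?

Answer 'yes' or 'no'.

Answer: yes

Derivation:
Old min = -19
Change: A[5] 4 -> -23
Changed element was NOT the min; min changes only if -23 < -19.
New min = -23; changed? yes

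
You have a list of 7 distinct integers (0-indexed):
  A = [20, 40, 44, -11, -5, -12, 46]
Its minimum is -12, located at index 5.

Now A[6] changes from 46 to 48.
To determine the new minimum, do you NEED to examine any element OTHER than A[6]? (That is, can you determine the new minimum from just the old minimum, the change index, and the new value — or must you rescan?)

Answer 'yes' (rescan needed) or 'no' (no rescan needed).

Answer: no

Derivation:
Old min = -12 at index 5
Change at index 6: 46 -> 48
Index 6 was NOT the min. New min = min(-12, 48). No rescan of other elements needed.
Needs rescan: no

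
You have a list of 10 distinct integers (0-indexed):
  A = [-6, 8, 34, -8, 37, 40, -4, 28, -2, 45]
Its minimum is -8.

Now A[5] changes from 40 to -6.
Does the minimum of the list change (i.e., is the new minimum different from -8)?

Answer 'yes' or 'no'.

Answer: no

Derivation:
Old min = -8
Change: A[5] 40 -> -6
Changed element was NOT the min; min changes only if -6 < -8.
New min = -8; changed? no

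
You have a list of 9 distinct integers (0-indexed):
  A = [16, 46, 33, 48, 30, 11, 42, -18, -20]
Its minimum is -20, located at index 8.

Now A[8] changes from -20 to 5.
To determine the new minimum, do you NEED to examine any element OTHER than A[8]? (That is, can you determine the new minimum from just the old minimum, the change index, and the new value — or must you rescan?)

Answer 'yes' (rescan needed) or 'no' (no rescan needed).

Old min = -20 at index 8
Change at index 8: -20 -> 5
Index 8 WAS the min and new value 5 > old min -20. Must rescan other elements to find the new min.
Needs rescan: yes

Answer: yes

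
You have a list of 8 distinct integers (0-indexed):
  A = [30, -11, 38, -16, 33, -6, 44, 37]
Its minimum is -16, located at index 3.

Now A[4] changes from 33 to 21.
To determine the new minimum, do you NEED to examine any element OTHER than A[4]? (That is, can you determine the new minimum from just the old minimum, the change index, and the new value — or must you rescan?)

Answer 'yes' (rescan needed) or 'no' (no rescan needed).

Old min = -16 at index 3
Change at index 4: 33 -> 21
Index 4 was NOT the min. New min = min(-16, 21). No rescan of other elements needed.
Needs rescan: no

Answer: no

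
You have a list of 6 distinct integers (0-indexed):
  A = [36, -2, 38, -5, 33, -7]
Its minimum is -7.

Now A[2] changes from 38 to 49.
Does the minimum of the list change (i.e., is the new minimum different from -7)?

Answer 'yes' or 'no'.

Answer: no

Derivation:
Old min = -7
Change: A[2] 38 -> 49
Changed element was NOT the min; min changes only if 49 < -7.
New min = -7; changed? no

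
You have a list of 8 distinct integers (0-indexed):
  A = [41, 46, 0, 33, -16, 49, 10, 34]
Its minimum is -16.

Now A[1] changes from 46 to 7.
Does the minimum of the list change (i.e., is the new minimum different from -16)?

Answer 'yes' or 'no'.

Answer: no

Derivation:
Old min = -16
Change: A[1] 46 -> 7
Changed element was NOT the min; min changes only if 7 < -16.
New min = -16; changed? no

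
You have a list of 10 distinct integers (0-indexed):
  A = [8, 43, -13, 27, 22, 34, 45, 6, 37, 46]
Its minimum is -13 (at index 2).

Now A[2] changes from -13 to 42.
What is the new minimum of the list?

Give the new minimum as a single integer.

Answer: 6

Derivation:
Old min = -13 (at index 2)
Change: A[2] -13 -> 42
Changed element WAS the min. Need to check: is 42 still <= all others?
  Min of remaining elements: 6
  New min = min(42, 6) = 6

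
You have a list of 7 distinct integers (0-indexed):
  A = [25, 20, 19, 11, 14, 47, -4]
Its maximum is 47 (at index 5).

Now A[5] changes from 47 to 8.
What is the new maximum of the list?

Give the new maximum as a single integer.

Answer: 25

Derivation:
Old max = 47 (at index 5)
Change: A[5] 47 -> 8
Changed element WAS the max -> may need rescan.
  Max of remaining elements: 25
  New max = max(8, 25) = 25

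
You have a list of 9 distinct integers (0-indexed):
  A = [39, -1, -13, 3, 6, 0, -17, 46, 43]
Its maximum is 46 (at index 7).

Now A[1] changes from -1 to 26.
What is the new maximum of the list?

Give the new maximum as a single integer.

Old max = 46 (at index 7)
Change: A[1] -1 -> 26
Changed element was NOT the old max.
  New max = max(old_max, new_val) = max(46, 26) = 46

Answer: 46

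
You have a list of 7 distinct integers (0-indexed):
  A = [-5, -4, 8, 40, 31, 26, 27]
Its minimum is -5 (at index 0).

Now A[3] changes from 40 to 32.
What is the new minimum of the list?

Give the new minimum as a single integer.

Old min = -5 (at index 0)
Change: A[3] 40 -> 32
Changed element was NOT the old min.
  New min = min(old_min, new_val) = min(-5, 32) = -5

Answer: -5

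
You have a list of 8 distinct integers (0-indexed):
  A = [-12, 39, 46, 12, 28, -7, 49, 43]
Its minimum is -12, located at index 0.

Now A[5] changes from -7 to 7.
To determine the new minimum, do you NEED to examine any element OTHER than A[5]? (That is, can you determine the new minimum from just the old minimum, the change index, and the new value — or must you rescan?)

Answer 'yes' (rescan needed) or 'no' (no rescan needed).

Answer: no

Derivation:
Old min = -12 at index 0
Change at index 5: -7 -> 7
Index 5 was NOT the min. New min = min(-12, 7). No rescan of other elements needed.
Needs rescan: no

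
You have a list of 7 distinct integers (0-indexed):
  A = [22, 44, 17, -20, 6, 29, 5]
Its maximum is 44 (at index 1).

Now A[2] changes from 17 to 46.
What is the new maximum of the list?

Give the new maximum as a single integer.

Answer: 46

Derivation:
Old max = 44 (at index 1)
Change: A[2] 17 -> 46
Changed element was NOT the old max.
  New max = max(old_max, new_val) = max(44, 46) = 46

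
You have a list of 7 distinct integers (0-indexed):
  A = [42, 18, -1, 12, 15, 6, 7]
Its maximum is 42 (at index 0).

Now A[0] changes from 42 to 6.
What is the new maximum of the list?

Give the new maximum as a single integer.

Old max = 42 (at index 0)
Change: A[0] 42 -> 6
Changed element WAS the max -> may need rescan.
  Max of remaining elements: 18
  New max = max(6, 18) = 18

Answer: 18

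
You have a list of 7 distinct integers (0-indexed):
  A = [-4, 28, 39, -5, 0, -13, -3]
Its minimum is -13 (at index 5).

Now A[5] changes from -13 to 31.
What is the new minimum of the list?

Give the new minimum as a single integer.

Answer: -5

Derivation:
Old min = -13 (at index 5)
Change: A[5] -13 -> 31
Changed element WAS the min. Need to check: is 31 still <= all others?
  Min of remaining elements: -5
  New min = min(31, -5) = -5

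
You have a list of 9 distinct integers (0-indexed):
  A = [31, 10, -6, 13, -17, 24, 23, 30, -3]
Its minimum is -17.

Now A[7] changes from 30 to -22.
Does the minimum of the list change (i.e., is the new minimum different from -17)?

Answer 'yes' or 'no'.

Answer: yes

Derivation:
Old min = -17
Change: A[7] 30 -> -22
Changed element was NOT the min; min changes only if -22 < -17.
New min = -22; changed? yes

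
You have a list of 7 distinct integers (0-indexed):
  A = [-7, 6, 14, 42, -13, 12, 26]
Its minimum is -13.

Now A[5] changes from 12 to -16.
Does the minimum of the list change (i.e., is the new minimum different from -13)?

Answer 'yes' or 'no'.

Old min = -13
Change: A[5] 12 -> -16
Changed element was NOT the min; min changes only if -16 < -13.
New min = -16; changed? yes

Answer: yes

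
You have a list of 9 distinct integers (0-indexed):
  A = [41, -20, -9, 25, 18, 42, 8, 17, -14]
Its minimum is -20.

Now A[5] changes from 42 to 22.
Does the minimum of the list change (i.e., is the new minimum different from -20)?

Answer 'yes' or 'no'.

Old min = -20
Change: A[5] 42 -> 22
Changed element was NOT the min; min changes only if 22 < -20.
New min = -20; changed? no

Answer: no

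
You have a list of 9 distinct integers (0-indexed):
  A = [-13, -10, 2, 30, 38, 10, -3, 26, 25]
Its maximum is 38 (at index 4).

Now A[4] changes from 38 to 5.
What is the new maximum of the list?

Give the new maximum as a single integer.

Old max = 38 (at index 4)
Change: A[4] 38 -> 5
Changed element WAS the max -> may need rescan.
  Max of remaining elements: 30
  New max = max(5, 30) = 30

Answer: 30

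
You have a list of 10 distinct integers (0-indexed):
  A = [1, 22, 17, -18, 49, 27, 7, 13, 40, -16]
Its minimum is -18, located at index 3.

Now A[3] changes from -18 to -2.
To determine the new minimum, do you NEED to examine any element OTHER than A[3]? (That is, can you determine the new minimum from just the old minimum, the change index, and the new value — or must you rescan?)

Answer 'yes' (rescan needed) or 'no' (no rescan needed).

Old min = -18 at index 3
Change at index 3: -18 -> -2
Index 3 WAS the min and new value -2 > old min -18. Must rescan other elements to find the new min.
Needs rescan: yes

Answer: yes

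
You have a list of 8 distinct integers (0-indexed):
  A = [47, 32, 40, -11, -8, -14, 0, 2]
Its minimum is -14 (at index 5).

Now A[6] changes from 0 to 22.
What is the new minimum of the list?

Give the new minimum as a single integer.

Old min = -14 (at index 5)
Change: A[6] 0 -> 22
Changed element was NOT the old min.
  New min = min(old_min, new_val) = min(-14, 22) = -14

Answer: -14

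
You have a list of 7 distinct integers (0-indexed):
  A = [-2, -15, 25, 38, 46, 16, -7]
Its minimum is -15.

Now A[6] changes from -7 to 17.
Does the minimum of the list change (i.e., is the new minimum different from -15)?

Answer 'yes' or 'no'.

Old min = -15
Change: A[6] -7 -> 17
Changed element was NOT the min; min changes only if 17 < -15.
New min = -15; changed? no

Answer: no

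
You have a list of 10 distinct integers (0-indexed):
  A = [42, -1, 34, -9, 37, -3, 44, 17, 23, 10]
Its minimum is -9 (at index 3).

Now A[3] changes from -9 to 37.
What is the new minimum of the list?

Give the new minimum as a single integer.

Old min = -9 (at index 3)
Change: A[3] -9 -> 37
Changed element WAS the min. Need to check: is 37 still <= all others?
  Min of remaining elements: -3
  New min = min(37, -3) = -3

Answer: -3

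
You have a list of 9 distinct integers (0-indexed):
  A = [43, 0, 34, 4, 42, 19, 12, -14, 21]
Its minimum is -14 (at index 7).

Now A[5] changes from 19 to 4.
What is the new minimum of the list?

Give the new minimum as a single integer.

Old min = -14 (at index 7)
Change: A[5] 19 -> 4
Changed element was NOT the old min.
  New min = min(old_min, new_val) = min(-14, 4) = -14

Answer: -14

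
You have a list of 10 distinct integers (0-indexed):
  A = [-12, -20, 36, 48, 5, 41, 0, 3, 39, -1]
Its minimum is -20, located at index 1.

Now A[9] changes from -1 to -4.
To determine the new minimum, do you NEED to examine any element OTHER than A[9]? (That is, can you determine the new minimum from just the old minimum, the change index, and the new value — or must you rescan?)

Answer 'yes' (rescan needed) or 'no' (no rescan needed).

Answer: no

Derivation:
Old min = -20 at index 1
Change at index 9: -1 -> -4
Index 9 was NOT the min. New min = min(-20, -4). No rescan of other elements needed.
Needs rescan: no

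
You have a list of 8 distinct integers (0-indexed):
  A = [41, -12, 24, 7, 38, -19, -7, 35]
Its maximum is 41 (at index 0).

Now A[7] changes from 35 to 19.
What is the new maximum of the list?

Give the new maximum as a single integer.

Answer: 41

Derivation:
Old max = 41 (at index 0)
Change: A[7] 35 -> 19
Changed element was NOT the old max.
  New max = max(old_max, new_val) = max(41, 19) = 41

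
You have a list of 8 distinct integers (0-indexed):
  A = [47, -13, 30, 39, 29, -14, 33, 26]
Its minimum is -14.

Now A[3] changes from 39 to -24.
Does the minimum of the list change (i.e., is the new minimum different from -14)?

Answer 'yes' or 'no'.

Answer: yes

Derivation:
Old min = -14
Change: A[3] 39 -> -24
Changed element was NOT the min; min changes only if -24 < -14.
New min = -24; changed? yes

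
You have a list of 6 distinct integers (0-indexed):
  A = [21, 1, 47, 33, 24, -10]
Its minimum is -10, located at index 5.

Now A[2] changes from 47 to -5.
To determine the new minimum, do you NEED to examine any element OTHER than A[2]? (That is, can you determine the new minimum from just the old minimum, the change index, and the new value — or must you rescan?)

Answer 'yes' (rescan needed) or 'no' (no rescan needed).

Answer: no

Derivation:
Old min = -10 at index 5
Change at index 2: 47 -> -5
Index 2 was NOT the min. New min = min(-10, -5). No rescan of other elements needed.
Needs rescan: no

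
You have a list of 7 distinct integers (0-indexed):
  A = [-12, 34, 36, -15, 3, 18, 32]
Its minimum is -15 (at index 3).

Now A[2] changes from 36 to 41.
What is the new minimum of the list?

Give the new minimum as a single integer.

Answer: -15

Derivation:
Old min = -15 (at index 3)
Change: A[2] 36 -> 41
Changed element was NOT the old min.
  New min = min(old_min, new_val) = min(-15, 41) = -15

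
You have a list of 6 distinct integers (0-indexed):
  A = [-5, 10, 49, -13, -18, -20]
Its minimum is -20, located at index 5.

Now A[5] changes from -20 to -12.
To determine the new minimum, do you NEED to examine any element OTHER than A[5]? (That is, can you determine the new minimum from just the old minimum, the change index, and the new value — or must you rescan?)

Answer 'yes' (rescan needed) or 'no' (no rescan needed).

Answer: yes

Derivation:
Old min = -20 at index 5
Change at index 5: -20 -> -12
Index 5 WAS the min and new value -12 > old min -20. Must rescan other elements to find the new min.
Needs rescan: yes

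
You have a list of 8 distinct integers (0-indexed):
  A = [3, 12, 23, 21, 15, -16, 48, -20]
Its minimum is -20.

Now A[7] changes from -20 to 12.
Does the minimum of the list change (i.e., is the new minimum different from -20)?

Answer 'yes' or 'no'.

Old min = -20
Change: A[7] -20 -> 12
Changed element was the min; new min must be rechecked.
New min = -16; changed? yes

Answer: yes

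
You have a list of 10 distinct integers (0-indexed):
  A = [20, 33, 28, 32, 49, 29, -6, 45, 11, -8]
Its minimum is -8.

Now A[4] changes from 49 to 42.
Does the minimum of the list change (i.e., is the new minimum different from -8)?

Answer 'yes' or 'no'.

Old min = -8
Change: A[4] 49 -> 42
Changed element was NOT the min; min changes only if 42 < -8.
New min = -8; changed? no

Answer: no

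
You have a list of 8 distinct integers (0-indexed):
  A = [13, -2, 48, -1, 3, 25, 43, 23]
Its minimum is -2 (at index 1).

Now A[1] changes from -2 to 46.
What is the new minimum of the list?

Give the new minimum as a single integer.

Old min = -2 (at index 1)
Change: A[1] -2 -> 46
Changed element WAS the min. Need to check: is 46 still <= all others?
  Min of remaining elements: -1
  New min = min(46, -1) = -1

Answer: -1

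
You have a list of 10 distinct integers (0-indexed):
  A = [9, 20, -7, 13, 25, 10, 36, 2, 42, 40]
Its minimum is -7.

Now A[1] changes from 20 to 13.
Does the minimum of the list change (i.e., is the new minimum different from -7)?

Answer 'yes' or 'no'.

Answer: no

Derivation:
Old min = -7
Change: A[1] 20 -> 13
Changed element was NOT the min; min changes only if 13 < -7.
New min = -7; changed? no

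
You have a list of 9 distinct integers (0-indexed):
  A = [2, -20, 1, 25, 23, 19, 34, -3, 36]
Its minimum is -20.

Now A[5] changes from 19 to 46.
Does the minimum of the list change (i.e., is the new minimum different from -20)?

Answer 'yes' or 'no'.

Answer: no

Derivation:
Old min = -20
Change: A[5] 19 -> 46
Changed element was NOT the min; min changes only if 46 < -20.
New min = -20; changed? no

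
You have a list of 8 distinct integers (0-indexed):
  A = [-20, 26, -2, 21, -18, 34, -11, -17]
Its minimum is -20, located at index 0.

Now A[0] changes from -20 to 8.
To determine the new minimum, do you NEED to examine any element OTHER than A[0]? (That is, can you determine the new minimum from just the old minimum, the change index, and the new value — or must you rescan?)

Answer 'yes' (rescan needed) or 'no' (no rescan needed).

Answer: yes

Derivation:
Old min = -20 at index 0
Change at index 0: -20 -> 8
Index 0 WAS the min and new value 8 > old min -20. Must rescan other elements to find the new min.
Needs rescan: yes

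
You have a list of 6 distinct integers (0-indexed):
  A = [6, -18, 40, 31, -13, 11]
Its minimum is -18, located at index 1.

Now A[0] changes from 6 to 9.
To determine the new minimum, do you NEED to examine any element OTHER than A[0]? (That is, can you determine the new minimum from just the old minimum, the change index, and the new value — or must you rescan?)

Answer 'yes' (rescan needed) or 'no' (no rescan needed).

Answer: no

Derivation:
Old min = -18 at index 1
Change at index 0: 6 -> 9
Index 0 was NOT the min. New min = min(-18, 9). No rescan of other elements needed.
Needs rescan: no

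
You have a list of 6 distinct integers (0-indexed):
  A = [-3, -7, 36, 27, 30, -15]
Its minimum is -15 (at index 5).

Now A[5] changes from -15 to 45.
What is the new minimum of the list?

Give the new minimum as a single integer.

Answer: -7

Derivation:
Old min = -15 (at index 5)
Change: A[5] -15 -> 45
Changed element WAS the min. Need to check: is 45 still <= all others?
  Min of remaining elements: -7
  New min = min(45, -7) = -7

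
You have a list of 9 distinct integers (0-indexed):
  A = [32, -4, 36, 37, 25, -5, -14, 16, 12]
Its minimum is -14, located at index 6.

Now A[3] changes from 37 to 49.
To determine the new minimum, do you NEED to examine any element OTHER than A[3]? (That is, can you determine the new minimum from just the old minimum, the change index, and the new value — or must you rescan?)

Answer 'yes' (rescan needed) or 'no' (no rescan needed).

Old min = -14 at index 6
Change at index 3: 37 -> 49
Index 3 was NOT the min. New min = min(-14, 49). No rescan of other elements needed.
Needs rescan: no

Answer: no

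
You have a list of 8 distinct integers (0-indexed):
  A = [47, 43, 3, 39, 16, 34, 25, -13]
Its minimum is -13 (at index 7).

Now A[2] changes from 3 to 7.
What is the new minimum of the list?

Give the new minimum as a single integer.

Old min = -13 (at index 7)
Change: A[2] 3 -> 7
Changed element was NOT the old min.
  New min = min(old_min, new_val) = min(-13, 7) = -13

Answer: -13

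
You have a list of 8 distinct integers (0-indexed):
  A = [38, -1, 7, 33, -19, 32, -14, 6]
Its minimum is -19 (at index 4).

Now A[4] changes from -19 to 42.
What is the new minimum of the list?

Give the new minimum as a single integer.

Old min = -19 (at index 4)
Change: A[4] -19 -> 42
Changed element WAS the min. Need to check: is 42 still <= all others?
  Min of remaining elements: -14
  New min = min(42, -14) = -14

Answer: -14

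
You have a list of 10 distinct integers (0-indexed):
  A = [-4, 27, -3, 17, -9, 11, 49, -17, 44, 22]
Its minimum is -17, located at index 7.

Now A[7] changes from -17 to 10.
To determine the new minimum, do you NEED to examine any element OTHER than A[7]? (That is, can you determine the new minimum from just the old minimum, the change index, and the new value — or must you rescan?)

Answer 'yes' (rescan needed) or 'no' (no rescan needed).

Answer: yes

Derivation:
Old min = -17 at index 7
Change at index 7: -17 -> 10
Index 7 WAS the min and new value 10 > old min -17. Must rescan other elements to find the new min.
Needs rescan: yes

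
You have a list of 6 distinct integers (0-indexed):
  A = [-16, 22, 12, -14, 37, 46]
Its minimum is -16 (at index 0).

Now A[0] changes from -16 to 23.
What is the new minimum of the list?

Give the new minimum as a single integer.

Old min = -16 (at index 0)
Change: A[0] -16 -> 23
Changed element WAS the min. Need to check: is 23 still <= all others?
  Min of remaining elements: -14
  New min = min(23, -14) = -14

Answer: -14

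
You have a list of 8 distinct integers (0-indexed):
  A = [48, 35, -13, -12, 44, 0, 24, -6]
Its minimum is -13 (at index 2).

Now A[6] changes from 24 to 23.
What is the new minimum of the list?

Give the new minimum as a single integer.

Old min = -13 (at index 2)
Change: A[6] 24 -> 23
Changed element was NOT the old min.
  New min = min(old_min, new_val) = min(-13, 23) = -13

Answer: -13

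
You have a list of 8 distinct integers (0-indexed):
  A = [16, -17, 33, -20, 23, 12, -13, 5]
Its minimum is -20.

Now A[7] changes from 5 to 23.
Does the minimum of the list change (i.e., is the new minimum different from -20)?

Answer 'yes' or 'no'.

Old min = -20
Change: A[7] 5 -> 23
Changed element was NOT the min; min changes only if 23 < -20.
New min = -20; changed? no

Answer: no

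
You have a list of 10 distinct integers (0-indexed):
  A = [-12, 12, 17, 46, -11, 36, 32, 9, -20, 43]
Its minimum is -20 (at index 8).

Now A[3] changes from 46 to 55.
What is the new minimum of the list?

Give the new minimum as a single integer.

Answer: -20

Derivation:
Old min = -20 (at index 8)
Change: A[3] 46 -> 55
Changed element was NOT the old min.
  New min = min(old_min, new_val) = min(-20, 55) = -20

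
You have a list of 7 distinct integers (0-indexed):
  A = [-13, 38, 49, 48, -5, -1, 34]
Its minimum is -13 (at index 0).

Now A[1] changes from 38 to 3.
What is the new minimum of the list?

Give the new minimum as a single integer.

Old min = -13 (at index 0)
Change: A[1] 38 -> 3
Changed element was NOT the old min.
  New min = min(old_min, new_val) = min(-13, 3) = -13

Answer: -13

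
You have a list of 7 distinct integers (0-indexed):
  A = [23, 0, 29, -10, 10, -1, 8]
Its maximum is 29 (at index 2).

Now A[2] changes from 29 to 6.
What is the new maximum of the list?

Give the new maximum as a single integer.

Answer: 23

Derivation:
Old max = 29 (at index 2)
Change: A[2] 29 -> 6
Changed element WAS the max -> may need rescan.
  Max of remaining elements: 23
  New max = max(6, 23) = 23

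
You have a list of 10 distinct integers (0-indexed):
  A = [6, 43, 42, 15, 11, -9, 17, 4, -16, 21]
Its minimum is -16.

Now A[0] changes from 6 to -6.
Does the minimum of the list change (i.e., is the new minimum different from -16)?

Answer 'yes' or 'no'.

Answer: no

Derivation:
Old min = -16
Change: A[0] 6 -> -6
Changed element was NOT the min; min changes only if -6 < -16.
New min = -16; changed? no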